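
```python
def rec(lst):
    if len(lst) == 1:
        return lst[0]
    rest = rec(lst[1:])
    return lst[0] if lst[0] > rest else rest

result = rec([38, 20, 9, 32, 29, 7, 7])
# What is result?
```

Recursive max over [38, 20, 9, 32, 29, 7, 7] = 38

Answer: 38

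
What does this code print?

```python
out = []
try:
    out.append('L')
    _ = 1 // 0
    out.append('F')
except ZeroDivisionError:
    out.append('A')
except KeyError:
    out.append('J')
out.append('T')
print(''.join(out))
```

Execution trace: 'L' (try body) → 'A' (except ZeroDivisionError) → 'T' (after the try/except). Output: LAT

Answer: LAT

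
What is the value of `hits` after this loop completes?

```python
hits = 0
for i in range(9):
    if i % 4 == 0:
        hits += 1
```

Count numbers divisible by 4 in range(9)
`hits` takes the values: 0 → 1 → 2 → 3

Answer: 3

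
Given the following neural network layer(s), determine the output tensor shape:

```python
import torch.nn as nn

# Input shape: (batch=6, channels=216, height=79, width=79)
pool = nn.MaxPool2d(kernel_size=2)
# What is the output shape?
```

Input: (6, 216, 79, 79) -> Output: (6, 216, 39, 39)

Answer: (6, 216, 39, 39)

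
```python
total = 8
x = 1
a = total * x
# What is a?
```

Trace:
`total = 8` → total = 8
`x = 1` → x = 1
`a = total * x` → a = 8
So a = 8

Answer: 8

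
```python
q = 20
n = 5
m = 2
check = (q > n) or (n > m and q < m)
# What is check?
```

Trace:
`q = 20` → q = 20
`n = 5` → n = 5
`m = 2` → m = 2
`check = (q > n) or (n > m and q < m)` → check = True
So check = True

Answer: True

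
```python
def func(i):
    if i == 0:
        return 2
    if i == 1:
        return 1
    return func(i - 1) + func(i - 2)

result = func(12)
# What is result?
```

Build up from base cases: func(0)=2, func(1)=1, func(2)=3, func(3)=4, func(4)=7, func(5)=11, func(6)=18, ..., func(12)=322

Answer: 322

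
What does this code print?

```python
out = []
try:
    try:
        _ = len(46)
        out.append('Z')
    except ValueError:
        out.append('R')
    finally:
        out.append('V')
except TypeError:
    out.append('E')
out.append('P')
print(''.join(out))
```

Execution trace: 'V' (finally) → 'E' (outer except TypeError) → 'P' (after the try/except). Output: VEP

Answer: VEP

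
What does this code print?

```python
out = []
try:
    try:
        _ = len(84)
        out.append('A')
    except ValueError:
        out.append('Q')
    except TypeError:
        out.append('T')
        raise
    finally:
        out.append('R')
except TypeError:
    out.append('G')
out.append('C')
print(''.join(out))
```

Execution trace: 'T' (inner except TypeError) → 'R' (inner finally) → 'G' (outer except TypeError) → 'C' (after the try/except). Output: TRGC

Answer: TRGC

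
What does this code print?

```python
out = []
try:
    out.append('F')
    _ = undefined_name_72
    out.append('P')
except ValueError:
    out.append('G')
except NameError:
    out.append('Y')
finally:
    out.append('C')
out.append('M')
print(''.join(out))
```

Execution trace: 'F' (try body) → 'Y' (except NameError) → 'C' (finally) → 'M' (after the try/except). Output: FYCM

Answer: FYCM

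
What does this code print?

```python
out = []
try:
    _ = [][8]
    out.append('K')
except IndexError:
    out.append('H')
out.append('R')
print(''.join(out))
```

Execution trace: 'H' (except IndexError) → 'R' (after the try/except). Output: HR

Answer: HR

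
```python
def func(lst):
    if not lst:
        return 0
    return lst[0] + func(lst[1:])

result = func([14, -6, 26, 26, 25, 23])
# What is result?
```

14 + (-6) + 26 + 26 + 25 + 23 + 0 = 108

Answer: 108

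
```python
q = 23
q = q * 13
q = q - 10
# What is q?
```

Trace:
`q = 23` → q = 23
`q = q * 13` → q = 299
`q = q - 10` → q = 289
So q = 289

Answer: 289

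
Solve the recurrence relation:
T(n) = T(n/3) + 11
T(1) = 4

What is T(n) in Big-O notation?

Each step divides n by 3 and adds 11. After log_3(n) steps we reach T(1)=4. So T(n) = 11·log_3(n) + 4 = O(log n).

Answer: O(log n)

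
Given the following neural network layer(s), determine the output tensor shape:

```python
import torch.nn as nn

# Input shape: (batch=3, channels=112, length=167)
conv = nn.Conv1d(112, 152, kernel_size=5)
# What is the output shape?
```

Input: (3, 112, 167) -> Output: (3, 152, 163)

Answer: (3, 152, 163)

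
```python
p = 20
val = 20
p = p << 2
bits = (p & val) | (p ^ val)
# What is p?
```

Trace:
`p = 20` → p = 20
`val = 20` → val = 20
`p = p << 2` → p = 80
`bits = (p & val) | (p ^ val)` → bits = 84
So p = 80

Answer: 80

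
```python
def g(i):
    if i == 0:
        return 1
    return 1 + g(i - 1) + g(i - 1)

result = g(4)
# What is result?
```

g(i) = 1 + 2·g(i-1), g(0)=1. Closed form: (1+1)·2^4 - 1 = 31.

Answer: 31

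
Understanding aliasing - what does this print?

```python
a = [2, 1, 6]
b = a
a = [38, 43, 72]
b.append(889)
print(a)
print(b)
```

Key concept: rebinding vs mutation: a is rebound to a new list, b still points at the original.
Step by step:
`a = [2, 1, 6]` → a = [2, 1, 6]
`b = a` → b = [2, 1, 6] (same object as a)
`a = [38, 43, 72]` → a = [38, 43, 72]
`b.append(889)` → b = [2, 1, 6, 889]
`print(a)` → prints [38, 43, 72]
`print(b)` → prints [2, 1, 6, 889]

Answer:
[38, 43, 72]
[2, 1, 6, 889]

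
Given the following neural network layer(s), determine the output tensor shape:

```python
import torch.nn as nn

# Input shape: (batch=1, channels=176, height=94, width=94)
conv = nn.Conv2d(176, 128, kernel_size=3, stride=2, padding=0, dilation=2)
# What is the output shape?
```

Input: (1, 176, 94, 94) -> Output: (1, 128, 45, 45)

Answer: (1, 128, 45, 45)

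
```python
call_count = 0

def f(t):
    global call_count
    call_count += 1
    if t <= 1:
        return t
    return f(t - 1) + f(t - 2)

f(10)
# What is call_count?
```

Calls(t) = 1 + Calls(t-1) + Calls(t-2); Calls(0)=Calls(1)=1. For t=10 this gives 177.

Answer: 177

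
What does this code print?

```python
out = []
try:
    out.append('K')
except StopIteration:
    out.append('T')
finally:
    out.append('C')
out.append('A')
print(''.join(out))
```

Execution trace: 'K' (try body, no exception) → 'C' (finally) → 'A' (after the try/except). Output: KCA

Answer: KCA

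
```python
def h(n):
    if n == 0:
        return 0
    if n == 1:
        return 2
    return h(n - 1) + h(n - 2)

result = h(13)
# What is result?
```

Build up from base cases: h(0)=0, h(1)=2, h(2)=2, h(3)=4, h(4)=6, h(5)=10, h(6)=16, ..., h(13)=466

Answer: 466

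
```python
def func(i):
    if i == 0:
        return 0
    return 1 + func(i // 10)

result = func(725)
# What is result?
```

Count of digits of 725: 3

Answer: 3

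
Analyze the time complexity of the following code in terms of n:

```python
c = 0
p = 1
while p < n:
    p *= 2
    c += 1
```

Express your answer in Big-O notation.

Each loop level contributes: log n. Multiplying the contributions gives O(log n).

Answer: O(log n)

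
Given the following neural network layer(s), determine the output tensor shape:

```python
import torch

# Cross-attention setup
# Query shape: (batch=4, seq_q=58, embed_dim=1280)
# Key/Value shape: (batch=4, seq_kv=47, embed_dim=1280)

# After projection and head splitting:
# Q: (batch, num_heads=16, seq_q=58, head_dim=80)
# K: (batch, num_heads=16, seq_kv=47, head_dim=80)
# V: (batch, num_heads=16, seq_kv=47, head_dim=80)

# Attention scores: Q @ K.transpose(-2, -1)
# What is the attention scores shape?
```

Input: (4, 58, 1280) -> Output: (4, 16, 58, 47)

Answer: (4, 16, 58, 47)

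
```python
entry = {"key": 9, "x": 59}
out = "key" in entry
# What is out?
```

Trace:
`entry = {"key": 9, "x": 59}` → entry = {'key': 9, 'x': 59}
`out = "key" in entry` → out = True
So out = True

Answer: True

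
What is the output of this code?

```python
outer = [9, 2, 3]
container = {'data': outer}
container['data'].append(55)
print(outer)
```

Key concept: dict holds reference to list.
Step by step:
`outer = [9, 2, 3]` → outer = [9, 2, 3]
`container = {'data': outer}` → container = {'data': [9, 2, 3]}
`container['data'].append(55)` → outer = [9, 2, 3, 55]; container = {'data': [9, 2, 3, 55]}
`print(outer)` → prints [9, 2, 3, 55]

Answer: [9, 2, 3, 55]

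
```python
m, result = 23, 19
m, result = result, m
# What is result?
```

Trace:
`m, result = 23, 19` → m = 23; result = 19
`m, result = result, m` → m = 19; result = 23
So result = 23

Answer: 23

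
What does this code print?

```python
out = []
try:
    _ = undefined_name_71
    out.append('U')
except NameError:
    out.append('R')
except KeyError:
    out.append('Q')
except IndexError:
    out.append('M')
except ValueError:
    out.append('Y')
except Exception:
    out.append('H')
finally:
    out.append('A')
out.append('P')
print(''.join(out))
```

Execution trace: 'R' (except NameError) → 'A' (finally) → 'P' (after the try/except). Output: RAP

Answer: RAP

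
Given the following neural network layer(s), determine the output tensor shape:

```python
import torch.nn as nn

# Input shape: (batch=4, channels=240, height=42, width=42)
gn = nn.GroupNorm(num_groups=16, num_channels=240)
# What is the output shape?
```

Input: (4, 240, 42, 42) -> Output: (4, 240, 42, 42)

Answer: (4, 240, 42, 42)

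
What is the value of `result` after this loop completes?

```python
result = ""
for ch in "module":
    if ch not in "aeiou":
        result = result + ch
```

Remove vowels from 'module'
`result` takes the values: "" → "m" → "md" → "mdl"

Answer: "mdl"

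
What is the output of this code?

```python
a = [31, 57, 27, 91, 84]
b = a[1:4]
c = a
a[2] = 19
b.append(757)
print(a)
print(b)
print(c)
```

Key concept: slice vs alias.
Step by step:
`a = [31, 57, 27, 91, 84]` → a = [31, 57, 27, 91, 84]
`b = a[1:4]` → b = [57, 27, 91]
`c = a` → c = [31, 57, 27, 91, 84] (same object as a)
`a[2] = 19` → a = [31, 57, 19, 91, 84] (same object as c); c = [31, 57, 19, 91, 84] (same object as a)
`b.append(757)` → b = [57, 27, 91, 757]
`print(a)` → prints [31, 57, 19, 91, 84]
`print(b)` → prints [57, 27, 91, 757]
`print(c)` → prints [31, 57, 19, 91, 84]

Answer:
[31, 57, 19, 91, 84]
[57, 27, 91, 757]
[31, 57, 19, 91, 84]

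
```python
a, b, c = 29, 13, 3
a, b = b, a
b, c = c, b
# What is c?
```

Trace:
`a, b, c = 29, 13, 3` → a = 29; b = 13; c = 3
`a, b = b, a` → a = 13; b = 29
`b, c = c, b` → b = 3; c = 29
So c = 29

Answer: 29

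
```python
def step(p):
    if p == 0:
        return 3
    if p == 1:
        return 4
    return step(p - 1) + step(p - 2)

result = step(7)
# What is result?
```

Build up from base cases: step(0)=3, step(1)=4, step(2)=7, step(3)=11, step(4)=18, step(5)=29, step(6)=47, ..., step(7)=76

Answer: 76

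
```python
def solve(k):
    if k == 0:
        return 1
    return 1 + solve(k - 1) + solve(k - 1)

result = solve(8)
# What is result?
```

solve(k) = 1 + 2·solve(k-1), solve(0)=1. Closed form: (1+1)·2^8 - 1 = 511.

Answer: 511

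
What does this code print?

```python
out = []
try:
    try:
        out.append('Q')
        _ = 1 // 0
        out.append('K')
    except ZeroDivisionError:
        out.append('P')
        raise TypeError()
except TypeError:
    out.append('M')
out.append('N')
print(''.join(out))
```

Execution trace: 'Q' (inner try body) → 'P' (inner except ZeroDivisionError) → 'M' (outer except TypeError) → 'N' (after the try/except). Output: QPMN

Answer: QPMN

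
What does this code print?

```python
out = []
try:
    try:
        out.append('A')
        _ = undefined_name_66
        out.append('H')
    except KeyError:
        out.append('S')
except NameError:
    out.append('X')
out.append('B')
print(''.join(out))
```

Execution trace: 'A' (try body) → 'X' (outer except NameError) → 'B' (after the try/except). Output: AXB

Answer: AXB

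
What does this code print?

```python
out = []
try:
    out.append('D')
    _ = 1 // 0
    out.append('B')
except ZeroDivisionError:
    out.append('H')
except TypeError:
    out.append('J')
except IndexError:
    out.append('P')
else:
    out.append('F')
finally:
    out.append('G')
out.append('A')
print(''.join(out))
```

Execution trace: 'D' (try body) → 'H' (except ZeroDivisionError) → 'G' (finally) → 'A' (after the try/except). Output: DHGA

Answer: DHGA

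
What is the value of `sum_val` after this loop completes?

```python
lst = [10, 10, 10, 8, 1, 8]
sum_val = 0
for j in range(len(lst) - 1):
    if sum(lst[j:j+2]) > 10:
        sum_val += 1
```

Count windows with sum > 10
`sum_val` takes the values: 0 → 1 → 2 → 3

Answer: 3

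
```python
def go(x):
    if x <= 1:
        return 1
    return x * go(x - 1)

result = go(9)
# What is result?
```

go(9) = 9 * 8 * 7 * 6 * 5 * 4 * 3 * 2 * 1 = 362880

Answer: 362880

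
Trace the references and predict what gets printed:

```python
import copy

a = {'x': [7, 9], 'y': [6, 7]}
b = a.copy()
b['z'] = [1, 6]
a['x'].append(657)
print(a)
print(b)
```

Key concept: shallow copy of dict with mutable values.
Step by step:
`a = {'x': [7, 9], 'y': [6, 7]}` → a = {'x': [7, 9], 'y': [6, 7]}
`b = a.copy()` → b = {'x': [7, 9], 'y': [6, 7]}
`b['z'] = [1, 6]` → b = {'x': [7, 9], 'y': [6, 7], 'z': [1, 6]}
`a['x'].append(657)` → a = {'x': [7, 9, 657], 'y': [6, 7]}; b = {'x': [7, 9, 657], 'y': [6, 7], 'z': [1, 6]}
`print(a)` → prints {'x': [7, 9, 657], 'y': [6, 7]}
`print(b)` → prints {'x': [7, 9, 657], 'y': [6, 7], 'z': [1, 6]}

Answer:
{'x': [7, 9, 657], 'y': [6, 7]}
{'x': [7, 9, 657], 'y': [6, 7], 'z': [1, 6]}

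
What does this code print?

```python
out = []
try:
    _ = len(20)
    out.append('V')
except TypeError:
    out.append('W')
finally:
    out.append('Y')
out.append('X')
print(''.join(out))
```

Execution trace: 'W' (except TypeError) → 'Y' (finally) → 'X' (after the try/except). Output: WYX

Answer: WYX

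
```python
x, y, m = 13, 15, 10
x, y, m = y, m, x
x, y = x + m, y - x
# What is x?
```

Trace:
`x, y, m = 13, 15, 10` → x = 13; y = 15; m = 10
`x, y, m = y, m, x` → x = 15; y = 10; m = 13
`x, y = x + m, y - x` → x = 28; y = -5
So x = 28

Answer: 28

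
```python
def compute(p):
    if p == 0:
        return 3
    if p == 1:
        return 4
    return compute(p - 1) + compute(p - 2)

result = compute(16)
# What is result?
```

Build up from base cases: compute(0)=3, compute(1)=4, compute(2)=7, compute(3)=11, compute(4)=18, compute(5)=29, compute(6)=47, ..., compute(16)=5778

Answer: 5778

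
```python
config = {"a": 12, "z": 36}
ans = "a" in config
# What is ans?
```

Trace:
`config = {"a": 12, "z": 36}` → config = {'a': 12, 'z': 36}
`ans = "a" in config` → ans = True
So ans = True

Answer: True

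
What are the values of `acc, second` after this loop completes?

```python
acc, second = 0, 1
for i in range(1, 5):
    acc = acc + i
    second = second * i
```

Sum and factorial of 1 to 4
`acc, second` takes the values: (0, 1) → (1, 1) → (3, 1) → (3, 2) → (6, 2) → (6, 6) → (10, 6) → (10, 24)

Answer: 10, 24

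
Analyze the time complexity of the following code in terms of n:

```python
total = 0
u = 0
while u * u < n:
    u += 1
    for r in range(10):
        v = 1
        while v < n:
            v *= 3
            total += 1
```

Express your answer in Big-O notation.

Each loop level contributes: √n × 1 × log n. Multiplying the contributions gives O(√n log n).

Answer: O(√n log n)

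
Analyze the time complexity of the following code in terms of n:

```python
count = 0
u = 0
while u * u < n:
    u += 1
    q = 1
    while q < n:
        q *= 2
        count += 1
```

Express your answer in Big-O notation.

Each loop level contributes: √n × log n. Multiplying the contributions gives O(√n log n).

Answer: O(√n log n)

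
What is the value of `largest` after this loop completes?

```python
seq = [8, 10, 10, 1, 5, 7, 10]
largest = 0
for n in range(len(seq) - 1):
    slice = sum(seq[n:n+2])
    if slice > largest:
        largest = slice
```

Max sum of 2-element window in [8, 10, 10, 1, 5, 7, 10]
`largest` takes the values: 0 → 18 → 20

Answer: 20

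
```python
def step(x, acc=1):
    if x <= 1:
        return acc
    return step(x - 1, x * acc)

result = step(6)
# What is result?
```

Accumulator trace (n, acc): (6, 1) -> (5, 6) -> (4, 30) -> (3, 120) -> (2, 360) -> (1, 720) -> return 720

Answer: 720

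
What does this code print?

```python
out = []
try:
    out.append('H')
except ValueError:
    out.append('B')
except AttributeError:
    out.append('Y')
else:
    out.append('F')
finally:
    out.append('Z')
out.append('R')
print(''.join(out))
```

Execution trace: 'H' (try body, no exception) → 'F' (else) → 'Z' (finally) → 'R' (after the try/except). Output: HFZR

Answer: HFZR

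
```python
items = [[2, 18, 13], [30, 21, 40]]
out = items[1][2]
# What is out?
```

Trace:
`items = [[2, 18, 13], [30, 21, 40]]` → items = [[2, 18, 13], [30, 21, 40]]
`out = items[1][2]` → out = 40
So out = 40

Answer: 40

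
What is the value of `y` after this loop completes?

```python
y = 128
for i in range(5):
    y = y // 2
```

Halve 5 times: 128 // 2^5 = 4
`y` takes the values: 128 → 64 → 32 → 16 → 8 → 4

Answer: 4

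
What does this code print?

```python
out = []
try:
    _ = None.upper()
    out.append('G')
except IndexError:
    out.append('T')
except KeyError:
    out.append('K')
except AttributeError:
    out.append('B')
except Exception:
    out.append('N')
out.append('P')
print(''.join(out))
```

Execution trace: 'B' (except AttributeError) → 'P' (after the try/except). Output: BP

Answer: BP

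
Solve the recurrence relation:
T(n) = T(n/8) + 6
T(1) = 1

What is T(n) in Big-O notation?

Each step divides n by 8 and adds 6. After log_8(n) steps we reach T(1)=1. So T(n) = 6·log_8(n) + 1 = O(log n).

Answer: O(log n)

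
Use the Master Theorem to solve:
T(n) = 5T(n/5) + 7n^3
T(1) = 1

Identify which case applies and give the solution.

a=5, b=5, f(n)=7n^3. log_5(5) = 1. Since c=3 > 1 and the regularity condition holds (5(n/5)^3 = (5/5^3)n^3 with 5/5^3 < 1), Case 3 applies: T(n) = Θ(f(n)) = O(n^3).

Answer: O(n^3) - Case 3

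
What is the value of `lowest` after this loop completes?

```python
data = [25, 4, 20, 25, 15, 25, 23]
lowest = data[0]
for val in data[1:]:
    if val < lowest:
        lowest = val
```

Minimum of [25, 4, 20, 25, 15, 25, 23]
`lowest` takes the values: 25 → 4

Answer: 4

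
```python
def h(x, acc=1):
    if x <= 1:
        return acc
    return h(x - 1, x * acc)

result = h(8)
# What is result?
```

Accumulator trace (n, acc): (8, 1) -> (7, 8) -> (6, 56) -> (5, 336) -> (4, 1680) -> (3, 6720) -> (2, 20160) -> (1, 40320) -> return 40320

Answer: 40320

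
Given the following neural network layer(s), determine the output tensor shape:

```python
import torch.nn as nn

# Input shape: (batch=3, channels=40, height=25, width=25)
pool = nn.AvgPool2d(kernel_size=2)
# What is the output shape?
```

Input: (3, 40, 25, 25) -> Output: (3, 40, 12, 12)

Answer: (3, 40, 12, 12)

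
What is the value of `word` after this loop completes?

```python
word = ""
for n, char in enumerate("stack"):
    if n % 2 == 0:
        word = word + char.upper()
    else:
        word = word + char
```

Uppercase even positions in 'stack'
`word` takes the values: "" → "S" → "St" → "StA" → "StAc" → "StAcK"

Answer: "StAcK"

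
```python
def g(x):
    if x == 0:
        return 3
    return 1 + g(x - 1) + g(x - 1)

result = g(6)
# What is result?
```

g(x) = 1 + 2·g(x-1), g(0)=3. Closed form: (3+1)·2^6 - 1 = 255.

Answer: 255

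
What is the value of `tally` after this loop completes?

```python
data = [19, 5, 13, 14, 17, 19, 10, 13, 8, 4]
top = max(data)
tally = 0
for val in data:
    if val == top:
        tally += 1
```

Count of max value 19 in [19, 5, 13, 14, 17, 19, 10, 13, 8, 4]
`tally` takes the values: 0 → 1 → 2

Answer: 2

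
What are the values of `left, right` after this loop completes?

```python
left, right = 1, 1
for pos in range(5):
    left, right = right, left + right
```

Fibonacci: after 5 iterations
`left, right` takes the values: (1, 1) → (1, 2) → (2, 3) → (3, 5) → (5, 8) → (8, 13)

Answer: 8, 13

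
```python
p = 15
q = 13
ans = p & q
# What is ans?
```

Trace:
`p = 15` → p = 15
`q = 13` → q = 13
`ans = p & q` → ans = 13
So ans = 13

Answer: 13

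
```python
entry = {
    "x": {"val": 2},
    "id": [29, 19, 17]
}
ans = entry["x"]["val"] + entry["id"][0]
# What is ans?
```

Trace:
`entry = { ...` → entry = {'x': {'val': 2}, 'id': [29, 19, 17]}
`ans = entry["x"]["val"] + entry["id"][0]` → ans = 31
So ans = 31

Answer: 31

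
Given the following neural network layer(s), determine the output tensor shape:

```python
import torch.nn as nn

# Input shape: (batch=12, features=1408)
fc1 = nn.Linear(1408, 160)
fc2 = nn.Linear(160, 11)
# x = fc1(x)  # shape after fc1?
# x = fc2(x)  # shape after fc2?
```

Input: (12, 1408) -> after fc1: (12, 160) -> Output: (12, 11)

Answer: (12, 11)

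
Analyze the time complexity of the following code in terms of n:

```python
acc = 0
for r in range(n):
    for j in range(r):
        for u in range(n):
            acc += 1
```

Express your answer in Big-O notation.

Each loop level contributes: n × n × n. Multiplying the contributions gives O(n^3).

Answer: O(n^3)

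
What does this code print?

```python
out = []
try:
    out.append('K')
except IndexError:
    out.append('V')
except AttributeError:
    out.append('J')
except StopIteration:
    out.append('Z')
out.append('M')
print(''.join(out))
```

Execution trace: 'K' (try body, no exception) → 'M' (after the try/except). Output: KM

Answer: KM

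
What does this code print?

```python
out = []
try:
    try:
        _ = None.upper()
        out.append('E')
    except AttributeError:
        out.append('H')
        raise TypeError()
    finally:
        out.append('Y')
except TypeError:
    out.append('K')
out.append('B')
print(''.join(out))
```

Execution trace: 'H' (inner except AttributeError) → 'Y' (inner finally) → 'K' (outer except TypeError) → 'B' (after the try/except). Output: HYKB

Answer: HYKB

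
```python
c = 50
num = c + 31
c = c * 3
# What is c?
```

Trace:
`c = 50` → c = 50
`num = c + 31` → num = 81
`c = c * 3` → c = 150
So c = 150

Answer: 150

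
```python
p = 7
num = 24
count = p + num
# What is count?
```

Trace:
`p = 7` → p = 7
`num = 24` → num = 24
`count = p + num` → count = 31
So count = 31

Answer: 31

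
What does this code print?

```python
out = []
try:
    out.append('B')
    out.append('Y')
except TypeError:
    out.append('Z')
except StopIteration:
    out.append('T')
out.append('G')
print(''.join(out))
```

Execution trace: 'B' (try body) → 'Y' (try body, no exception) → 'G' (after the try/except). Output: BYG

Answer: BYG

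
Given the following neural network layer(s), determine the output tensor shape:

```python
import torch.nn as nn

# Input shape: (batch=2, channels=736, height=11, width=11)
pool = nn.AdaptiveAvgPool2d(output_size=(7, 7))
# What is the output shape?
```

Input: (2, 736, 11, 11) -> Output: (2, 736, 7, 7)

Answer: (2, 736, 7, 7)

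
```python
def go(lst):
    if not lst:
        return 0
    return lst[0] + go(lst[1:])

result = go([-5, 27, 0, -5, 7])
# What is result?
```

(-5) + 27 + 0 + (-5) + 7 + 0 = 24

Answer: 24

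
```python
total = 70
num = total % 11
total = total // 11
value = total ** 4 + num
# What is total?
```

Trace:
`total = 70` → total = 70
`num = total % 11` → num = 4
`total = total // 11` → total = 6
`value = total ** 4 + num` → value = 1300
So total = 6

Answer: 6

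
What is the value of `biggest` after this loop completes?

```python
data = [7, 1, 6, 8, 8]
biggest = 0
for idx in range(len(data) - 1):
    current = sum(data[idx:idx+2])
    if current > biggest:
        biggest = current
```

Max sum of 2-element window in [7, 1, 6, 8, 8]
`biggest` takes the values: 0 → 8 → 14 → 16

Answer: 16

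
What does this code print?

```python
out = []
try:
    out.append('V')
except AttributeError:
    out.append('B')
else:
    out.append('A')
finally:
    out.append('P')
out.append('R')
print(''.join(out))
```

Execution trace: 'V' (try body, no exception) → 'A' (else) → 'P' (finally) → 'R' (after the try/except). Output: VAPR

Answer: VAPR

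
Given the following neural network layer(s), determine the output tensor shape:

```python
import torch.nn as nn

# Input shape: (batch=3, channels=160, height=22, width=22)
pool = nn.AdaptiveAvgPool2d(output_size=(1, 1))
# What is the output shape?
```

Input: (3, 160, 22, 22) -> Output: (3, 160, 1, 1)

Answer: (3, 160, 1, 1)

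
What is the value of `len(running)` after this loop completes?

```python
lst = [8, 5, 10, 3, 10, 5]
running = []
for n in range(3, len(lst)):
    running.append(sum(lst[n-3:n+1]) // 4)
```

Number of 4-element averages
`running` takes the values: [] → [6] → [6, 7] → [6, 7, 7]
So `len(running)` = 3

Answer: 3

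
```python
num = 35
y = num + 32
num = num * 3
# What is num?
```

Trace:
`num = 35` → num = 35
`y = num + 32` → y = 67
`num = num * 3` → num = 105
So num = 105

Answer: 105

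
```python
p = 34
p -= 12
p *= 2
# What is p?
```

Trace:
`p = 34` → p = 34
`p -= 12` → p = 22
`p *= 2` → p = 44
So p = 44

Answer: 44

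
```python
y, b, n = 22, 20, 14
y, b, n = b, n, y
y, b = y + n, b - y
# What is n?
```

Trace:
`y, b, n = 22, 20, 14` → y = 22; b = 20; n = 14
`y, b, n = b, n, y` → y = 20; b = 14; n = 22
`y, b = y + n, b - y` → y = 42; b = -6
So n = 22

Answer: 22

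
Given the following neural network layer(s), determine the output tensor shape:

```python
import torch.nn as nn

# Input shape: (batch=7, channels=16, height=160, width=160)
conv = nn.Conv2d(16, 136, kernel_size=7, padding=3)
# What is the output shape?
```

Input: (7, 16, 160, 160) -> Output: (7, 136, 160, 160)

Answer: (7, 136, 160, 160)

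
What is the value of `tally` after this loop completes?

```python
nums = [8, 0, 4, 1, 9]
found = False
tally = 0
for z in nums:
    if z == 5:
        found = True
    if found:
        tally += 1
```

Count elements after first 5 in [8, 0, 4, 1, 9]
`tally` takes the values: 0

Answer: 0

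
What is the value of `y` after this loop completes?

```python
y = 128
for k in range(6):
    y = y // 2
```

Halve 6 times: 128 // 2^6 = 2
`y` takes the values: 128 → 64 → 32 → 16 → 8 → 4 → 2

Answer: 2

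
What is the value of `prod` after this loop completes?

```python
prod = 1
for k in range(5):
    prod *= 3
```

3^5 = 243
`prod` takes the values: 1 → 3 → 9 → 27 → 81 → 243

Answer: 243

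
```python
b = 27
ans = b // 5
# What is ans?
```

Trace:
`b = 27` → b = 27
`ans = b // 5` → ans = 5
So ans = 5

Answer: 5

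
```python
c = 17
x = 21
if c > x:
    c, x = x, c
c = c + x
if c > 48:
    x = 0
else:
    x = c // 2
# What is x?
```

Trace:
`c = 17` → c = 17
`x = 21` → x = 21
`if c > x: ...` → c > x is False → no variable changes
`c = c + x` → c = 38
`if c > 48: ...` → c > 48 is False, take else branch → x = 19
So x = 19

Answer: 19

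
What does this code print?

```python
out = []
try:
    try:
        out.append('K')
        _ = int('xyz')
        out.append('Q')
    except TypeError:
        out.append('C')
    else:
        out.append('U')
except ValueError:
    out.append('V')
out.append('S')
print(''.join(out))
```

Execution trace: 'K' (try body) → 'V' (outer except ValueError) → 'S' (after the try/except). Output: KVS

Answer: KVS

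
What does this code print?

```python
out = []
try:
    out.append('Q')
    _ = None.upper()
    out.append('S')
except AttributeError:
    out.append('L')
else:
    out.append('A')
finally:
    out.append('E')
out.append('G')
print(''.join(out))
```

Execution trace: 'Q' (try body) → 'L' (except AttributeError) → 'E' (finally) → 'G' (after the try/except). Output: QLEG

Answer: QLEG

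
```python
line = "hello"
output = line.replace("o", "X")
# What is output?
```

Trace:
`line = "hello"` → line = 'hello'
`output = line.replace("o", "X")` → output = 'hellX'
So output = 'hellX'

Answer: 'hellX'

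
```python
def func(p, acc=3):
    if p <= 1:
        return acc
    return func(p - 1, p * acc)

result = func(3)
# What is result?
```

Accumulator trace (n, acc): (3, 3) -> (2, 9) -> (1, 18) -> return 18

Answer: 18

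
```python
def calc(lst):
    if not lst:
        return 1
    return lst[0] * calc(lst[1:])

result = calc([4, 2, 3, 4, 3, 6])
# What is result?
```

Product over [4, 2, 3, 4, 3, 6] = 4 * 2 * 3 * 4 * 3 * 6 = 1728

Answer: 1728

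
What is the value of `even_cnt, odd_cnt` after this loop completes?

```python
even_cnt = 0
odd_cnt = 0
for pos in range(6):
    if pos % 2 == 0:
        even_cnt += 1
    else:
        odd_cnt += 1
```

Count evens and odds in range(6)
`even_cnt, odd_cnt` takes the values: (0, 0) → (1, 0) → (1, 1) → (2, 1) → (2, 2) → (3, 2) → (3, 3)

Answer: 3, 3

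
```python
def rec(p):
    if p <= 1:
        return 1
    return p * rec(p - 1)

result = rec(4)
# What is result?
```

rec(4) = 4 * 3 * 2 * 1 = 24

Answer: 24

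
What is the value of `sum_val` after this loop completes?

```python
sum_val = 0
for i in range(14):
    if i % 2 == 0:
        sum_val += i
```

Sum of even numbers 0 to 13
`sum_val` takes the values: 0 → 2 → 6 → 12 → 20 → 30 → 42

Answer: 42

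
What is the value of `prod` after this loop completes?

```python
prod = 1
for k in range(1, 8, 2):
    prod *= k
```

Product of 1, 3, 5, ... up to 7
`prod` takes the values: 1 → 3 → 15 → 105

Answer: 105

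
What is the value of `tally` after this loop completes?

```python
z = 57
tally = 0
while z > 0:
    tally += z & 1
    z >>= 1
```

Count set bits in 57 (binary: 0b111001)
`tally` takes the values: 0 → 1 → 2 → 3 → 4

Answer: 4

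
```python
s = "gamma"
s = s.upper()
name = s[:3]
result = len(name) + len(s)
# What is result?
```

Trace:
`s = "gamma"` → s = 'gamma'
`s = s.upper()` → s = 'GAMMA'
`name = s[:3]` → name = 'GAM'
`result = len(name) + len(s)` → result = 8
So result = 8

Answer: 8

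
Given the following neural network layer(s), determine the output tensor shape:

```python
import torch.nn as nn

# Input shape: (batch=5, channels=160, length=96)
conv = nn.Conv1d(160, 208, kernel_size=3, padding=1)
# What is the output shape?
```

Input: (5, 160, 96) -> Output: (5, 208, 96)

Answer: (5, 208, 96)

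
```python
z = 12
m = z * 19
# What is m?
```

Trace:
`z = 12` → z = 12
`m = z * 19` → m = 228
So m = 228

Answer: 228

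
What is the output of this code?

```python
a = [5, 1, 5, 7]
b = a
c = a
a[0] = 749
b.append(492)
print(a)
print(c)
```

Key concept: multiple aliases.
Step by step:
`a = [5, 1, 5, 7]` → a = [5, 1, 5, 7]
`b = a` → b = [5, 1, 5, 7] (same object as a)
`c = a` → c = [5, 1, 5, 7] (same object as a, b)
`a[0] = 749` → a = [749, 1, 5, 7] (same object as b, c); b = [749, 1, 5, 7] (same object as a, c); c = [749, 1, 5, 7] (same object as a, b)
`b.append(492)` → a = [749, 1, 5, 7, 492] (same object as b, c); b = [749, 1, 5, 7, 492] (same object as a, c); c = [749, 1, 5, 7, 492] (same object as a, b)
`print(a)` → prints [749, 1, 5, 7, 492]
`print(c)` → prints [749, 1, 5, 7, 492]

Answer:
[749, 1, 5, 7, 492]
[749, 1, 5, 7, 492]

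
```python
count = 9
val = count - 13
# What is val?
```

Trace:
`count = 9` → count = 9
`val = count - 13` → val = -4
So val = -4

Answer: -4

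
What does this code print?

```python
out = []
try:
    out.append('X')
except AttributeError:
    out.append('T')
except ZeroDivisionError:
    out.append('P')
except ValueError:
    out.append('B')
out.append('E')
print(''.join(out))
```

Execution trace: 'X' (try body, no exception) → 'E' (after the try/except). Output: XE

Answer: XE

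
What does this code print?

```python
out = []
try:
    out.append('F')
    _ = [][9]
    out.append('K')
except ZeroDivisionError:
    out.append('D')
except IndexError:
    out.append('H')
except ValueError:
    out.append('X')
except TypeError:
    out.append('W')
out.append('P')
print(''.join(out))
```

Execution trace: 'F' (try body) → 'H' (except IndexError) → 'P' (after the try/except). Output: FHP

Answer: FHP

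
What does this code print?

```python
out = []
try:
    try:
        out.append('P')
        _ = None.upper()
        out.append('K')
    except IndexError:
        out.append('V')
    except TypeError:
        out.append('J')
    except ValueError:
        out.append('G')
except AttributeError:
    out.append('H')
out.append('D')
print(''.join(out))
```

Execution trace: 'P' (try body) → 'H' (outer except AttributeError) → 'D' (after the try/except). Output: PHD

Answer: PHD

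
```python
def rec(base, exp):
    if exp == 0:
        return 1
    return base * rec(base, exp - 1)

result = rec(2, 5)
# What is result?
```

rec(2, 5) = 2 * 2 * 2 * 2 * 2 = 32

Answer: 32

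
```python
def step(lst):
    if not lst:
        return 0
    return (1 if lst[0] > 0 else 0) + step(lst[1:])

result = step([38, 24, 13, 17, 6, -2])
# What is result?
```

Count of positive elements in [38, 24, 13, 17, 6, -2] = 5

Answer: 5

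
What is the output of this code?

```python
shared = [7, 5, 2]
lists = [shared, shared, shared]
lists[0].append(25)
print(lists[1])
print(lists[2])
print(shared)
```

Key concept: list of same reference.
Step by step:
`shared = [7, 5, 2]` → shared = [7, 5, 2]
`lists = [shared, shared, shared]` → lists = [[7, 5, 2], [7, 5, 2], [7, 5, 2]]
`lists[0].append(25)` → shared = [7, 5, 2, 25]; lists = [[7, 5, 2, 25], [7, 5, 2, 25], [7, 5, 2, 25]]
`print(lists[1])` → prints [7, 5, 2, 25]
`print(lists[2])` → prints [7, 5, 2, 25]
`print(shared)` → prints [7, 5, 2, 25]

Answer:
[7, 5, 2, 25]
[7, 5, 2, 25]
[7, 5, 2, 25]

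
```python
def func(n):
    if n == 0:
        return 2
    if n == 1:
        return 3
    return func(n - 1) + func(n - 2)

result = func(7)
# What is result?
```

Build up from base cases: func(0)=2, func(1)=3, func(2)=5, func(3)=8, func(4)=13, func(5)=21, func(6)=34, ..., func(7)=55

Answer: 55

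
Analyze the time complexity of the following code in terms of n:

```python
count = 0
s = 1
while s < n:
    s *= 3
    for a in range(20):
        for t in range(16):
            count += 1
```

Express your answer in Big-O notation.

Each loop level contributes: log n × 1 × 1. Multiplying the contributions gives O(log n).

Answer: O(log n)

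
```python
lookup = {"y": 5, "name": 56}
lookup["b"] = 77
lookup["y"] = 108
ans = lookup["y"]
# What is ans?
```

Trace:
`lookup = {"y": 5, "name": 56}` → lookup = {'y': 5, 'name': 56}
`lookup["b"] = 77` → lookup = {'y': 5, 'name': 56, 'b': 77}
`lookup["y"] = 108` → lookup = {'y': 108, 'name': 56, 'b': 77}
`ans = lookup["y"]` → ans = 108
So ans = 108

Answer: 108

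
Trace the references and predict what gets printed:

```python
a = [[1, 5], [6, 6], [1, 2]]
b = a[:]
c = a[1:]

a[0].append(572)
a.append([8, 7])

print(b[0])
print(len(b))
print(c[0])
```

Key concept: slice with nested mutation.
Step by step:
`a = [[1, 5], [6, 6], [1, 2]]` → a = [[1, 5], [6, 6], [1, 2]]
`b = a[:]` → b = [[1, 5], [6, 6], [1, 2]]
`c = a[1:]` → c = [[6, 6], [1, 2]]
`a[0].append(572)` → a = [[1, 5, 572], [6, 6], [1, 2]]; b = [[1, 5, 572], [6, 6], [1, 2]]
`a.append([8, 7])` → a = [[1, 5, 572], [6, 6], [1, 2], [8, 7]]
`print(b[0])` → prints [1, 5, 572]
`print(len(b))` → prints 3
`print(c[0])` → prints [6, 6]

Answer:
[1, 5, 572]
3
[6, 6]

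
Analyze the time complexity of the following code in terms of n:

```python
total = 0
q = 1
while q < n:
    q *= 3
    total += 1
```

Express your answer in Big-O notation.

Each loop level contributes: log n. Multiplying the contributions gives O(log n).

Answer: O(log n)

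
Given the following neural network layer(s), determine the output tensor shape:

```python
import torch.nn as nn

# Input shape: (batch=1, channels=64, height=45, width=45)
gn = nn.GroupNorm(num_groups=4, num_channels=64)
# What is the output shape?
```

Input: (1, 64, 45, 45) -> Output: (1, 64, 45, 45)

Answer: (1, 64, 45, 45)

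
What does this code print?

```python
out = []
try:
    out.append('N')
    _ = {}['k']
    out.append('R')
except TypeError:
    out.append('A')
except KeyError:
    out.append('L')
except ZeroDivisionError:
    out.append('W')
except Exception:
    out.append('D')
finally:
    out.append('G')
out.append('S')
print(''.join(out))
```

Execution trace: 'N' (try body) → 'L' (except KeyError) → 'G' (finally) → 'S' (after the try/except). Output: NLGS

Answer: NLGS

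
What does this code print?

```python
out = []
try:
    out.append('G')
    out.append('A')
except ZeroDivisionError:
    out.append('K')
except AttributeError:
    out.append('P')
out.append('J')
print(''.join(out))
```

Execution trace: 'G' (try body) → 'A' (try body, no exception) → 'J' (after the try/except). Output: GAJ

Answer: GAJ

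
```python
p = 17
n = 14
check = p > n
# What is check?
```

Trace:
`p = 17` → p = 17
`n = 14` → n = 14
`check = p > n` → check = True
So check = True

Answer: True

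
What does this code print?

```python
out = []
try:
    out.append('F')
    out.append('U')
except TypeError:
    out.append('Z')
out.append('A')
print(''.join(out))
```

Execution trace: 'F' (try body) → 'U' (try body, no exception) → 'A' (after the try/except). Output: FUA

Answer: FUA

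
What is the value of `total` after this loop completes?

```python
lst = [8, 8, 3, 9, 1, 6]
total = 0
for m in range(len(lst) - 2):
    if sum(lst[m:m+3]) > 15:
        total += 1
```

Count windows with sum > 15
`total` takes the values: 0 → 1 → 2 → 3

Answer: 3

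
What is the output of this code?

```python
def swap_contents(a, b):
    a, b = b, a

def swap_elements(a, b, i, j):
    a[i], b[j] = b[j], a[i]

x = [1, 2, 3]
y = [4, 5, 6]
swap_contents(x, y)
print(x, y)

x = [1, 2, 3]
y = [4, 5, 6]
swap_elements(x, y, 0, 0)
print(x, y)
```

Key concept: parameter rebinding vs mutation.
Step by step:
`x = [1, 2, 3]` → x = [1, 2, 3]
`y = [4, 5, 6]` → y = [4, 5, 6]
`swap_contents(x, y)` → no visible change to tracked variables
`print(x, y)` → prints [1, 2, 3] [4, 5, 6]
`x = [1, 2, 3]` → x = [1, 2, 3]
`y = [4, 5, 6]` → y = [4, 5, 6]
`swap_elements(x, y, 0, 0)` → x = [4, 2, 3]; y = [1, 5, 6]
`print(x, y)` → prints [4, 2, 3] [1, 5, 6]

Answer:
[1, 2, 3] [4, 5, 6]
[4, 2, 3] [1, 5, 6]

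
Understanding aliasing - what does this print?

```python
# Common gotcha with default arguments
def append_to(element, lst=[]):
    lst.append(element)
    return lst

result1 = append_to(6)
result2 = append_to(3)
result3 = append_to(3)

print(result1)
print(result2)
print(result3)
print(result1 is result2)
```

Key concept: mutable default argument gotcha.
Step by step:
`result1 = append_to(6)` → result1 = [6]
`result2 = append_to(3)` → result1 = [6, 3] (same object as result2); result2 = [6, 3] (same object as result1)
`result3 = append_to(3)` → result1 = [6, 3, 3] (same object as result2, result3); result2 = [6, 3, 3] (same object as result1, result3); result3 = [6, 3, 3] (same object as result1, result2)
`print(result1)` → prints [6, 3, 3]
`print(result2)` → prints [6, 3, 3]
`print(result3)` → prints [6, 3, 3]
`print(result1 is result2)` → prints True

Answer:
[6, 3, 3]
[6, 3, 3]
[6, 3, 3]
True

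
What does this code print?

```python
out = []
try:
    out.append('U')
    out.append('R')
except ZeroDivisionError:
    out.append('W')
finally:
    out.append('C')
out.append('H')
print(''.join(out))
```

Execution trace: 'U' (try body) → 'R' (try body, no exception) → 'C' (finally) → 'H' (after the try/except). Output: URCH

Answer: URCH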